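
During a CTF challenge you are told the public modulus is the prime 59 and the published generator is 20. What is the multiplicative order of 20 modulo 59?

29

The order of 20 must divide φ(59) = 59 − 1 = 58 = 2 · 29.
Divisors of 58: 1, 2, 29, 58.
Check 20^d mod 59 for each divisor in increasing order:
20^1 ≡ 20 (mod 59)
20^2 ≡ 46 (mod 59)
20^29 ≡ 1 (mod 59) ✓
Hence ord(20) = 29.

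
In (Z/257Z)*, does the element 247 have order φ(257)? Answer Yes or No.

φ(257) = 257 − 1 = 256 = 2^8.
An element g generates (Z/257Z)^× iff g^(256/q) ≢ 1 (mod 257) for each prime q ∈ {2}.
247^128 ≡ 256 (mod 257)  [q = 2: ≢ 1 ✓]
Every test exponent gives a nontrivial residue, hence 247 generates the full group.

Yes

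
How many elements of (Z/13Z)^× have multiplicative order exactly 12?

φ(13) = 13 − 1 = 12 = 2^2 · 3.
Since (Z/13Z)^× is cyclic of order 12, the number of elements of order d is φ(d) when d | 12 and 0 otherwise.
12 = 2^2 · 3 divides 12, and φ(12) = 4.

4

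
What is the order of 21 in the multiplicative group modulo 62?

Since 21 ∈ (Z/62Z)^×, its order divides φ(62) = φ(2)·φ(31) = 1·30 = 30 = 2 · 3 · 5.
Divisors of 30: 1, 2, 3, 5, 6, 10, 15, 30.
Evaluate successive powers at the divisors of 30:
21^1 ≡ 21
21^2 ≡ 7
21^3 ≡ 23
21^5 ≡ 37
21^6 ≡ 33
21^10 ≡ 5
21^15 ≡ 61
21^30 ≡ 1
Hence ord(21) = 30.

30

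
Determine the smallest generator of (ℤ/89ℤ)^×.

3

φ(89) = 89 − 1 = 88 = 2^3 · 11.
g is a primitive root iff g^(88/q) ≢ 1 (mod 89) for each prime q ∈ {2, 11}.
g = 2: 2^44 ≡ 1 — hits 1, so not a primitive root.
g = 3: 3^44 ≡ 88; 3^8 ≡ 64 — none is 1, so 3 is a primitive root.
So 3 is the smallest generator of (Z/89Z)^×.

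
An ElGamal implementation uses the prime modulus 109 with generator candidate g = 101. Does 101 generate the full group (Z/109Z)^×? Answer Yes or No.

No

φ(109) = 109 − 1 = 108 = 2^2 · 3^3.
It suffices to check that the order of 101 is not a proper divisor of 108: compute 101^(108/q) for q ∈ {2, 3}.
101^54 ≡ 108 (mod 109)  [q = 2: ≢ 1 ✓]
101^36 ≡ 1 (mod 109)  [q = 3: ≡ 1 ✗]
101^36 ≡ 1 shows ord(101) | 36, strictly less than φ(109); not a primitive root.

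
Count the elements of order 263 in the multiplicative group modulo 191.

0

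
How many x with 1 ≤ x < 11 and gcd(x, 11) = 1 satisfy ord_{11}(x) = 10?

4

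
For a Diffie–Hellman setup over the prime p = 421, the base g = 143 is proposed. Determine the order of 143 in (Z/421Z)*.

By Lagrange's theorem, ord_421(143) divides φ(421) = 421 − 1 = 420 = 2^2 · 3 · 5 · 7.
Divisors of 420: 1, 2, 3, 4, 5, 6, 7, 10, 12, 14, 15, 20, 21, 28, 30, 35, 42, 60, 70, 84, 105, 140, 210, 420.
Evaluate successive powers at the divisors of 420:
143^1 ≡ 143 (mod 421)
143^2 ≡ 241 (mod 421)
143^3 ≡ 362 (mod 421)
143^4 ≡ 404 (mod 421)
143^5 ≡ 95 (mod 421)
143^6 ≡ 113 (mod 421)
143^7 ≡ 161 (mod 421)
143^10 ≡ 184 (mod 421)
143^12 ≡ 139 (mod 421)
143^14 ≡ 240 (mod 421)
143^15 ≡ 219 (mod 421)
143^20 ≡ 176 (mod 421)
143^21 ≡ 329 (mod 421)
143^28 ≡ 344 (mod 421)
143^30 ≡ 388 (mod 421)
143^35 ≡ 233 (mod 421)
143^42 ≡ 44 (mod 421)
143^60 ≡ 247 (mod 421)
143^70 ≡ 401 (mod 421)
143^84 ≡ 252 (mod 421)
143^105 ≡ 392 (mod 421)
143^140 ≡ 400 (mod 421)
143^210 ≡ 420 (mod 421)
143^420 ≡ 1 (mod 421) ✓
So ord_421(143) = 420.

420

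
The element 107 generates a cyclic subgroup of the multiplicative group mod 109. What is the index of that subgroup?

3

The order of 107 must divide φ(109) = 109 − 1 = 108 = 2^2 · 3^3.
Divisors of 108: 1, 2, 3, 4, 6, 9, 12, 18, 27, 36, 54, 108.
Check 107^d mod 109 for each divisor in increasing order:
107^1 ≡ 107 (mod 109)
107^2 ≡ 4 (mod 109)
107^3 ≡ 101 (mod 109)
107^4 ≡ 16 (mod 109)
107^6 ≡ 64 (mod 109)
107^9 ≡ 33 (mod 109)
107^12 ≡ 63 (mod 109)
107^18 ≡ 108 (mod 109)
107^27 ≡ 76 (mod 109)
107^36 ≡ 1 (mod 109) ✓
The order of 107 is 36, so the subgroup it generates has 36 elements.
[(Z/109Z)^× : ⟨107⟩] = 108/36 = 3.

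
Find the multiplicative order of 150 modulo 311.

ord(150) | φ(311) = 311 − 1 = 310 = 2 · 5 · 31.
Divisors of 310: 1, 2, 5, 10, 31, 62, 155, 310.
Check 150^d mod 311 for each divisor in increasing order:
150^1 ≡ 150 (mod 311)
150^2 ≡ 108 (mod 311)
150^5 ≡ 225 (mod 311)
150^10 ≡ 243 (mod 311)
150^31 ≡ 216 (mod 311)
150^62 ≡ 6 (mod 311)
150^155 ≡ 1 (mod 311) ✓
Hence ord(150) = 155.

155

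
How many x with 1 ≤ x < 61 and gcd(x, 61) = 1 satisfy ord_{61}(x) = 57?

φ(61) = 61 − 1 = 60 = 2^2 · 3 · 5.
(Z/61Z)^× is cyclic (|G| = 60); a cyclic group of order m has exactly φ(d) elements of each order d | m, and none otherwise.
57 does not divide 60, so no element of (Z/61Z)^× has order 57.

0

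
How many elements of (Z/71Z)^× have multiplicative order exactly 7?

6

φ(71) = 71 − 1 = 70 = 2 · 5 · 7.
Since (Z/71Z)^× is cyclic of order 70, the number of elements of order d is φ(d) when d | 70 and 0 otherwise.
7 | 70, and φ(7) = 7 − 1 = 6.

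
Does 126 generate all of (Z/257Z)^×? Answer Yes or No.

φ(257) = 257 − 1 = 256 = 2^8.
Test 126^(256/q) mod 257 for each prime factor q of 256:
126^128 ≡ 256 (mod 257)  [q = 2: ≢ 1 ✓]
None equal 1, so ord_257(126) = 256: 126 is a primitive root.

Yes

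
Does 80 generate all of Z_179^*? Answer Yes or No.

φ(179) = 179 − 1 = 178 = 2 · 89.
It suffices to check that the order of 80 is not a proper divisor of 178: compute 80^(178/q) for q ∈ {2, 89}.
80^89 ≡ 1 (mod 179)  [q = 2: ≡ 1 ✗]
80^2 ≡ 135 (mod 179)  [q = 89: ≢ 1 ✓]
The check at q = 2 fails, so 80 generates a proper subgroup.

No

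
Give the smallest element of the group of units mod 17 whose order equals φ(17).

3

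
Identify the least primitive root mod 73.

5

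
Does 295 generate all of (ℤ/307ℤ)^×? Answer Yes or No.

φ(307) = 307 − 1 = 306 = 2 · 3^2 · 17.
295 is a primitive root mod 307 iff 295^(φ(307)/q) ≢ 1 for every prime q | φ(307), i.e. q ∈ {2, 3, 17}.
295^153 ≡ 1 (mod 307)  [q = 2: ≡ 1 ✗]
295^102 ≡ 1 (mod 307)  [q = 3: ≡ 1 ✗]
295^18 ≡ 216 (mod 307)  [q = 17: ≢ 1 ✓]
295^153 ≡ 1 shows ord(295) | 153, strictly less than φ(307); not a primitive root.

No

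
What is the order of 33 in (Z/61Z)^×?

20

ord(33) | φ(61) = 61 − 1 = 60 = 2^2 · 3 · 5.
Divisors of 60: 1, 2, 3, 4, 5, 6, 10, 12, 15, 20, 30, 60.
Check 33^d mod 61 for each divisor in increasing order:
33^1 ≡ 33
33^2 ≡ 52
33^3 ≡ 8
33^4 ≡ 20
33^5 ≡ 50
33^6 ≡ 3
33^10 ≡ 60
33^12 ≡ 9
33^15 ≡ 11
33^20 ≡ 1
Therefore the multiplicative order of 33 modulo 61 is 20.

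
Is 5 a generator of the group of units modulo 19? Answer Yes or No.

No

φ(19) = 19 − 1 = 18 = 2 · 3^2.
It suffices to check that the order of 5 is not a proper divisor of 18: compute 5^(18/q) for q ∈ {2, 3}.
5^9 ≡ 1 (mod 19)  [q = 2: ≡ 1 ✗]
5^6 ≡ 7 (mod 19)  [q = 3: ≢ 1 ✓]
The check at q = 2 fails, so 5 generates a proper subgroup.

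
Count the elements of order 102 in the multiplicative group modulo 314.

0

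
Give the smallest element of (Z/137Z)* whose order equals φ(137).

3

φ(137) = 137 − 1 = 136 = 2^3 · 17.
g is a primitive root iff g^(136/q) ≢ 1 (mod 137) for each prime q ∈ {2, 17}.
g = 2: 2^68 ≡ 1 — hits 1, so not a primitive root.
g = 3: 3^68 ≡ 136; 3^8 ≡ 122 — none is 1, so 3 is a primitive root.
So 3 is the smallest generator of (Z/137Z)^×.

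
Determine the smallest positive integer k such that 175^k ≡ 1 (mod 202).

By Lagrange's theorem, ord_202(175) divides φ(202) = φ(2)·φ(101) = 1·100 = 100 = 2^2 · 5^2.
Divisors of 100: 1, 2, 4, 5, 10, 20, 25, 50, 100.
Test each divisor d:
175^1 ≡ 175 (mod 202)
175^2 ≡ 123 (mod 202)
175^4 ≡ 181 (mod 202)
175^5 ≡ 163 (mod 202)
175^10 ≡ 107 (mod 202)
175^20 ≡ 137 (mod 202)
175^25 ≡ 111 (mod 202)
175^50 ≡ 201 (mod 202)
175^100 ≡ 1 (mod 202) ✓
So ord_202(175) = 100.

100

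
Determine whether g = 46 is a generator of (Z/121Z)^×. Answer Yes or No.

φ(121) = φ(11^2) = 11·(11−1) = 110 = 2 · 5 · 11.
It suffices to check that the order of 46 is not a proper divisor of 110: compute 46^(110/q) for q ∈ {2, 5, 11}.
46^55 ≡ 120 (mod 121)  [q = 2: ≢ 1 ✓]
46^22 ≡ 81 (mod 121)  [q = 5: ≢ 1 ✓]
46^10 ≡ 34 (mod 121)  [q = 11: ≢ 1 ✓]
None equal 1, so ord_121(46) = 110: 46 is a primitive root.

Yes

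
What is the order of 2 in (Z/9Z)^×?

The order of 2 must divide φ(9) = φ(3^2) = 3·(3−1) = 6 = 2 · 3.
Divisors of 6: 1, 2, 3, 6.
Check 2^d mod 9 for each divisor in increasing order:
2^1 ≡ 2 (mod 9)
2^2 ≡ 4 (mod 9)
2^3 ≡ 8 (mod 9)
2^6 ≡ 1 (mod 9) ✓
Hence ord(2) = 6.

6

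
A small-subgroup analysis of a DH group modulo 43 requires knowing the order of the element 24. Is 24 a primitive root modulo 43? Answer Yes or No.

φ(43) = 43 − 1 = 42 = 2 · 3 · 7.
Test 24^(42/q) mod 43 for each prime factor q of 42:
24^21 ≡ 1 (mod 43)  [q = 2: ≡ 1 ✗]
24^14 ≡ 36 (mod 43)  [q = 3: ≢ 1 ✓]
24^6 ≡ 11 (mod 43)  [q = 7: ≢ 1 ✓]
24^21 ≡ 1 shows ord(24) | 21, strictly less than φ(43); not a primitive root.

No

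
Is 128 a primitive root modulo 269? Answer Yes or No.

φ(269) = 269 − 1 = 268 = 2^2 · 67.
Test 128^(268/q) mod 269 for each prime factor q of 268:
128^134 ≡ 268 (mod 269)  [q = 2: ≢ 1 ✓]
128^4 ≡ 87 (mod 269)  [q = 67: ≢ 1 ✓]
All checks pass, so 128 has order 268 and is a primitive root modulo 269.

Yes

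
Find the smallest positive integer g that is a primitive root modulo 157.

φ(157) = 157 − 1 = 156 = 2^2 · 3 · 13.
Test candidates g = 2, 3, … against the prime factors q ∈ {2, 3, 13} of φ(157): g is a generator iff g^(156/q) ≢ 1 for every such q.
g = 2: 2^78 ≡ 156; 2^52 ≡ 1 — hits 1, so not a primitive root.
g = 3: 3^78 ≡ 1 — hits 1, so not a primitive root.
g = 4: 4^78 ≡ 1 — hits 1, so not a primitive root.
g = 5: 5^78 ≡ 156; 5^52 ≡ 12; 5^12 ≡ 130 — none is 1, so 5 is a primitive root.
The smallest primitive root modulo 157 is 5.

5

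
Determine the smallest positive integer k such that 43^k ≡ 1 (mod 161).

By Lagrange's theorem, ord_161(43) divides φ(161) = φ(7·23) = (7−1)·(23−1) = 6·22 = 132 = 2^2 · 3 · 11.
Divisors of 132: 1, 2, 3, 4, 6, 11, 12, 22, 33, 44, 66, 132.
Evaluate successive powers at the divisors of 132:
43^1 ≡ 43 (mod 161)
43^2 ≡ 78 (mod 161)
43^3 ≡ 134 (mod 161)
43^4 ≡ 127 (mod 161)
43^6 ≡ 85 (mod 161)
43^11 ≡ 22 (mod 161)
43^12 ≡ 141 (mod 161)
43^22 ≡ 1 (mod 161) ✓
So ord_161(43) = 22.

22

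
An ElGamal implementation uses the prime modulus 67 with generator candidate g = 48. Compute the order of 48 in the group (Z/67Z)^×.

66

ord(48) | φ(67) = 67 − 1 = 66 = 2 · 3 · 11.
Divisors of 66: 1, 2, 3, 6, 11, 22, 33, 66.
Compute 48^d (mod 67) for the divisors d until we hit 1:
48^1 ≡ 48
48^2 ≡ 26
48^3 ≡ 42
48^6 ≡ 22
48^11 ≡ 38
48^22 ≡ 37
48^33 ≡ 66
48^66 ≡ 1
Therefore the multiplicative order of 48 modulo 67 is 66.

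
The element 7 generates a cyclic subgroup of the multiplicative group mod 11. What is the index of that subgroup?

The order of 7 must divide φ(11) = 11 − 1 = 10 = 2 · 5.
Divisors of 10: 1, 2, 5, 10.
Compute 7^d (mod 11) for the divisors d until we hit 1:
7^1 ≡ 7 (mod 11)
7^2 ≡ 5 (mod 11)
7^5 ≡ 10 (mod 11)
7^10 ≡ 1 (mod 11) ✓
So ord_11(7) = 10, hence |⟨7⟩| = 10.
The index is φ(11) / ord(7) = 10 / 10 = 1.

1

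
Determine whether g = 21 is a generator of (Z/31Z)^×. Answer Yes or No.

Yes

φ(31) = 31 − 1 = 30 = 2 · 3 · 5.
21 is a primitive root mod 31 iff 21^(φ(31)/q) ≢ 1 for every prime q | φ(31), i.e. q ∈ {2, 3, 5}.
21^15 ≡ 30 (mod 31)  [q = 2: ≢ 1 ✓]
21^10 ≡ 5 (mod 31)  [q = 3: ≢ 1 ✓]
21^6 ≡ 2 (mod 31)  [q = 5: ≢ 1 ✓]
Every test exponent gives a nontrivial residue, hence 21 generates the full group.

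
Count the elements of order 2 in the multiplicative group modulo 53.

φ(53) = 53 − 1 = 52 = 2^2 · 13.
In a cyclic group of order 52, there are φ(d) elements of order d for each divisor d of 52, and zero for non-divisors.
2 | 52, and φ(2) = 2 − 1 = 1.

1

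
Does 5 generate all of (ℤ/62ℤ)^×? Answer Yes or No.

No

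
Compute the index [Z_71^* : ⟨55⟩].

1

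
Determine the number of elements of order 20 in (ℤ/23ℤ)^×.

0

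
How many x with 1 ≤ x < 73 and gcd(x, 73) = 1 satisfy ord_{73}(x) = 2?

1

φ(73) = 73 − 1 = 72 = 2^3 · 3^2.
In a cyclic group of order 72, there are φ(d) elements of order d for each divisor d of 72, and zero for non-divisors.
2 | 72, and φ(2) = 2 − 1 = 1.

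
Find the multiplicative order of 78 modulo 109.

27

ord(78) | φ(109) = 109 − 1 = 108 = 2^2 · 3^3.
Divisors of 108: 1, 2, 3, 4, 6, 9, 12, 18, 27, 36, 54, 108.
Test each divisor d:
78^1 ≡ 78
78^2 ≡ 89
78^3 ≡ 75
78^4 ≡ 73
78^6 ≡ 66
78^9 ≡ 45
78^12 ≡ 105
78^18 ≡ 63
78^27 ≡ 1
Hence ord(78) = 27.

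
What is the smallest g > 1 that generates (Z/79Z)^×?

φ(79) = 79 − 1 = 78 = 2 · 3 · 13.
Test candidates g = 2, 3, … against the prime factors q ∈ {2, 3, 13} of φ(79): g is a generator iff g^(78/q) ≢ 1 for every such q.
g = 2: 2^39 ≡ 1 — hits 1, so not a primitive root.
g = 3: 3^39 ≡ 78; 3^26 ≡ 23; 3^6 ≡ 18 — none is 1, so 3 is a primitive root.
Hence the least primitive root of 79 is 3.

3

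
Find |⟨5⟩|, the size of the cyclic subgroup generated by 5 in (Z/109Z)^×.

Since 5 ∈ (Z/109Z)^×, its order divides φ(109) = 109 − 1 = 108 = 2^2 · 3^3.
Divisors of 108: 1, 2, 3, 4, 6, 9, 12, 18, 27, 36, 54, 108.
Compute 5^d (mod 109) for the divisors d until we hit 1:
5^1 ≡ 5 (mod 109)
5^2 ≡ 25 (mod 109)
5^3 ≡ 16 (mod 109)
5^4 ≡ 80 (mod 109)
5^6 ≡ 38 (mod 109)
5^9 ≡ 63 (mod 109)
5^12 ≡ 27 (mod 109)
5^18 ≡ 45 (mod 109)
5^27 ≡ 1 (mod 109) ✓
The smallest such exponent is 27, so the order of 5 is 27.

27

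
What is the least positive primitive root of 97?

5

φ(97) = 97 − 1 = 96 = 2^5 · 3.
g is a primitive root iff g^(96/q) ≢ 1 (mod 97) for each prime q ∈ {2, 3}.
g = 2: 2^48 ≡ 1 — hits 1, so not a primitive root.
g = 3: 3^48 ≡ 1 — hits 1, so not a primitive root.
g = 4: 4^48 ≡ 1 — hits 1, so not a primitive root.
g = 5: 5^48 ≡ 96; 5^32 ≡ 35 — none is 1, so 5 is a primitive root.
So 5 is the smallest generator of (Z/97Z)^×.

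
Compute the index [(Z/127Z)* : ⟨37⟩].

By Lagrange's theorem, ord_127(37) divides φ(127) = 127 − 1 = 126 = 2 · 3^2 · 7.
Divisors of 126: 1, 2, 3, 6, 7, 9, 14, 18, 21, 42, 63, 126.
Evaluate successive powers at the divisors of 126:
37^1 ≡ 37 (mod 127)
37^2 ≡ 99 (mod 127)
37^3 ≡ 107 (mod 127)
37^6 ≡ 19 (mod 127)
37^7 ≡ 68 (mod 127)
37^9 ≡ 1 (mod 127) ✓
Thus |⟨37⟩| = ord(37) = 9.
Index = |(Z/127Z)^×| / |⟨37⟩| = 126 / 9 = 14.

14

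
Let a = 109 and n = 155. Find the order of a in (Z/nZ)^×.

Since 109 ∈ (Z/155Z)^×, its order divides φ(155) = φ(5·31) = (5−1)·(31−1) = 4·30 = 120 = 2^3 · 3 · 5.
Divisors of 120: 1, 2, 3, 4, 5, 6, 8, 10, 12, 15, 20, 24, 30, 40, 60, 120.
Evaluate successive powers at the divisors of 120:
109^1 ≡ 109 (mod 155)
109^2 ≡ 101 (mod 155)
109^3 ≡ 4 (mod 155)
109^4 ≡ 126 (mod 155)
109^5 ≡ 94 (mod 155)
109^6 ≡ 16 (mod 155)
109^8 ≡ 66 (mod 155)
109^10 ≡ 1 (mod 155) ✓
So ord_155(109) = 10.

10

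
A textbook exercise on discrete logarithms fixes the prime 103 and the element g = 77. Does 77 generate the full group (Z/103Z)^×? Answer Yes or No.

Yes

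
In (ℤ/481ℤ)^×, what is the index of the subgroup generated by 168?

12

ord(168) | φ(481) = φ(13·37) = (13−1)·(37−1) = 12·36 = 432 = 2^4 · 3^3.
Divisors of 432: 1, 2, 3, 4, 6, 8, 9, 12, 16, 18, 24, 27, 36, 48, 54, 72, 108, 144, 216, 432.
Check 168^d mod 481 for each divisor in increasing order:
168^1 ≡ 168 (mod 481)
168^2 ≡ 326 (mod 481)
168^3 ≡ 415 (mod 481)
168^4 ≡ 456 (mod 481)
168^6 ≡ 27 (mod 481)
168^8 ≡ 144 (mod 481)
168^9 ≡ 142 (mod 481)
168^12 ≡ 248 (mod 481)
168^16 ≡ 53 (mod 481)
168^18 ≡ 443 (mod 481)
168^24 ≡ 417 (mod 481)
168^27 ≡ 376 (mod 481)
168^36 ≡ 1 (mod 481) ✓
The order of 168 is 36, so the subgroup it generates has 36 elements.
The index is φ(481) / ord(168) = 432 / 36 = 12.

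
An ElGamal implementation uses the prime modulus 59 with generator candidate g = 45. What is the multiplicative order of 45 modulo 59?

29

By Lagrange's theorem, ord_59(45) divides φ(59) = 59 − 1 = 58 = 2 · 29.
Divisors of 58: 1, 2, 29, 58.
Compute 45^d (mod 59) for the divisors d until we hit 1:
45^1 ≡ 45
45^2 ≡ 19
45^29 ≡ 1
The smallest such exponent is 29, so the order of 45 is 29.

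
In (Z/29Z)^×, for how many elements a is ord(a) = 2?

1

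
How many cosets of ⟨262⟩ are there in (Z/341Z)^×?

By Lagrange's theorem, ord_341(262) divides φ(341) = φ(11·31) = (11−1)·(31−1) = 10·30 = 300 = 2^2 · 3 · 5^2.
Divisors of 300: 1, 2, 3, 4, 5, 6, 10, 12, 15, 20, 25, 30, 50, 60, 75, 100, 150, 300.
Test each divisor d:
262^1 ≡ 262 (mod 341)
262^2 ≡ 103 (mod 341)
262^3 ≡ 47 (mod 341)
262^4 ≡ 38 (mod 341)
262^5 ≡ 67 (mod 341)
262^6 ≡ 163 (mod 341)
262^10 ≡ 56 (mod 341)
262^12 ≡ 312 (mod 341)
262^15 ≡ 1 (mod 341) ✓
The order of 262 is 15, so the subgroup it generates has 15 elements.
Index = |(Z/341Z)^×| / |⟨262⟩| = 300 / 15 = 20.

20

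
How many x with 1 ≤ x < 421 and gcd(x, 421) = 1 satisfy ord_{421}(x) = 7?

φ(421) = 421 − 1 = 420 = 2^2 · 3 · 5 · 7.
(Z/421Z)^× is cyclic (|G| = 420); a cyclic group of order m has exactly φ(d) elements of each order d | m, and none otherwise.
7 | 420, and φ(7) = 7 − 1 = 6.

6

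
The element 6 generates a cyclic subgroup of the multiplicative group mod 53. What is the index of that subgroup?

2

Since 6 ∈ (Z/53Z)^×, its order divides φ(53) = 53 − 1 = 52 = 2^2 · 13.
Divisors of 52: 1, 2, 4, 13, 26, 52.
Check 6^d mod 53 for each divisor in increasing order:
6^1 ≡ 6
6^2 ≡ 36
6^4 ≡ 24
6^13 ≡ 52
6^26 ≡ 1
So ord_53(6) = 26, hence |⟨6⟩| = 26.
Index = |(Z/53Z)^×| / |⟨6⟩| = 52 / 26 = 2.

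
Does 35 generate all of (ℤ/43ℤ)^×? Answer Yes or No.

No

φ(43) = 43 − 1 = 42 = 2 · 3 · 7.
It suffices to check that the order of 35 is not a proper divisor of 42: compute 35^(42/q) for q ∈ {2, 3, 7}.
35^21 ≡ 1 (mod 43)  [q = 2: ≡ 1 ✗]
35^14 ≡ 1 (mod 43)  [q = 3: ≡ 1 ✗]
35^6 ≡ 16 (mod 43)  [q = 7: ≢ 1 ✓]
The check at q = 2 fails, so 35 generates a proper subgroup.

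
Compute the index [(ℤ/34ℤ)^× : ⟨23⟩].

1

ord(23) | φ(34) = φ(2)·φ(17) = 1·16 = 16 = 2^4.
Divisors of 16: 1, 2, 4, 8, 16.
Evaluate successive powers at the divisors of 16:
23^1 ≡ 23 (mod 34)
23^2 ≡ 19 (mod 34)
23^4 ≡ 21 (mod 34)
23^8 ≡ 33 (mod 34)
23^16 ≡ 1 (mod 34) ✓
Thus |⟨23⟩| = ord(23) = 16.
The index is φ(34) / ord(23) = 16 / 16 = 1.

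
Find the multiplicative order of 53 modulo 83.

Since 53 ∈ (Z/83Z)^×, its order divides φ(83) = 83 − 1 = 82 = 2 · 41.
Divisors of 82: 1, 2, 41, 82.
Test each divisor d:
53^1 ≡ 53 (mod 83)
53^2 ≡ 70 (mod 83)
53^41 ≡ 82 (mod 83)
53^82 ≡ 1 (mod 83) ✓
The smallest such exponent is 82, so the order of 53 is 82.

82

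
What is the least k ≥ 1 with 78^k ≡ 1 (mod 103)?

102

By Lagrange's theorem, ord_103(78) divides φ(103) = 103 − 1 = 102 = 2 · 3 · 17.
Divisors of 102: 1, 2, 3, 6, 17, 34, 51, 102.
Check 78^d mod 103 for each divisor in increasing order:
78^1 ≡ 78
78^2 ≡ 7
78^3 ≡ 31
78^6 ≡ 34
78^17 ≡ 47
78^34 ≡ 46
78^51 ≡ 102
78^102 ≡ 1
Therefore the multiplicative order of 78 modulo 103 is 102.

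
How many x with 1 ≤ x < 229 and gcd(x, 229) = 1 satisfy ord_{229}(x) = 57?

φ(229) = 229 − 1 = 228 = 2^2 · 3 · 19.
(Z/229Z)^× is cyclic (|G| = 228); a cyclic group of order m has exactly φ(d) elements of each order d | m, and none otherwise.
57 = 3 · 19 divides 228, and φ(57) = 36.

36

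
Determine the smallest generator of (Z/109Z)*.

φ(109) = 109 − 1 = 108 = 2^2 · 3^3.
Test candidates g = 2, 3, … against the prime factors q ∈ {2, 3} of φ(109): g is a generator iff g^(108/q) ≢ 1 for every such q.
g = 2: 2^54 ≡ 108; 2^36 ≡ 1 — hits 1, so not a primitive root.
g = 3: 3^54 ≡ 1 — hits 1, so not a primitive root.
g = 4: 4^54 ≡ 1 — hits 1, so not a primitive root.
g = 5: 5^54 ≡ 1 — hits 1, so not a primitive root.
g = 6: 6^54 ≡ 108; 6^36 ≡ 63 — none is 1, so 6 is a primitive root.
So 6 is the smallest generator of (Z/109Z)^×.

6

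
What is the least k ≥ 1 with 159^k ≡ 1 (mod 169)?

39

ord(159) | φ(169) = φ(13^2) = 13·(13−1) = 156 = 2^2 · 3 · 13.
Divisors of 156: 1, 2, 3, 4, 6, 12, 13, 26, 39, 52, 78, 156.
Check 159^d mod 169 for each divisor in increasing order:
159^1 ≡ 159 (mod 169)
159^2 ≡ 100 (mod 169)
159^3 ≡ 14 (mod 169)
159^4 ≡ 29 (mod 169)
159^6 ≡ 27 (mod 169)
159^12 ≡ 53 (mod 169)
159^13 ≡ 146 (mod 169)
159^26 ≡ 22 (mod 169)
159^39 ≡ 1 (mod 169) ✓
Hence ord(159) = 39.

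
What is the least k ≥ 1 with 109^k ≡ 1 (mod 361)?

342

Since 109 ∈ (Z/361Z)^×, its order divides φ(361) = φ(19^2) = 19·(19−1) = 342 = 2 · 3^2 · 19.
Divisors of 342: 1, 2, 3, 6, 9, 18, 19, 38, 57, 114, 171, 342.
Check 109^d mod 361 for each divisor in increasing order:
109^1 ≡ 109
109^2 ≡ 329
109^3 ≡ 122
109^6 ≡ 83
109^9 ≡ 18
109^18 ≡ 324
109^19 ≡ 299
109^38 ≡ 234
109^57 ≡ 293
109^114 ≡ 292
109^171 ≡ 360
109^342 ≡ 1
So ord_361(109) = 342.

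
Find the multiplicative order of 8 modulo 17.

By Lagrange's theorem, ord_17(8) divides φ(17) = 17 − 1 = 16 = 2^4.
Divisors of 16: 1, 2, 4, 8, 16.
Test each divisor d:
8^1 ≡ 8
8^2 ≡ 13
8^4 ≡ 16
8^8 ≡ 1
The smallest such exponent is 8, so the order of 8 is 8.

8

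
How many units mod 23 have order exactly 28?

0

φ(23) = 23 − 1 = 22 = 2 · 11.
Since (Z/23Z)^× is cyclic of order 22, the number of elements of order d is φ(d) when d | 22 and 0 otherwise.
Since 28 ∤ 22, the count is 0.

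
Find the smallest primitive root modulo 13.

2

φ(13) = 13 − 1 = 12 = 2^2 · 3.
Test candidates g = 2, 3, … against the prime factors q ∈ {2, 3} of φ(13): g is a generator iff g^(12/q) ≢ 1 for every such q.
g = 2: 2^6 ≡ 12; 2^4 ≡ 3 — none is 1, so 2 is a primitive root.
The smallest primitive root modulo 13 is 2.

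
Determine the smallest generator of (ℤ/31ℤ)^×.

φ(31) = 31 − 1 = 30 = 2 · 3 · 5.
g is a primitive root iff g^(30/q) ≢ 1 (mod 31) for each prime q ∈ {2, 3, 5}.
g = 2: 2^15 ≡ 1 — hits 1, so not a primitive root.
g = 3: 3^15 ≡ 30; 3^10 ≡ 25; 3^6 ≡ 16 — none is 1, so 3 is a primitive root.
Hence the least primitive root of 31 is 3.

3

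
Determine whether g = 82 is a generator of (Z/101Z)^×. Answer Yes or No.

φ(101) = 101 − 1 = 100 = 2^2 · 5^2.
Test 82^(100/q) mod 101 for each prime factor q of 100:
82^50 ≡ 1 (mod 101)  [q = 2: ≡ 1 ✗]
82^20 ≡ 95 (mod 101)  [q = 5: ≢ 1 ✓]
82^50 ≡ 1 shows ord(82) | 50, strictly less than φ(101); not a primitive root.

No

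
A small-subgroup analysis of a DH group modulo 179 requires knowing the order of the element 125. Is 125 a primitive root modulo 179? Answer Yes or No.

φ(179) = 179 − 1 = 178 = 2 · 89.
An element g generates (Z/179Z)^× iff g^(178/q) ≢ 1 (mod 179) for each prime q ∈ {2, 89}.
125^89 ≡ 1 (mod 179)  [q = 2: ≡ 1 ✗]
125^2 ≡ 52 (mod 179)  [q = 89: ≢ 1 ✓]
Since 125^89 ≡ 1, the order of 125 divides 89 < 178, so 125 is not a primitive root.

No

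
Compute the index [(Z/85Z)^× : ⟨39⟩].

By Lagrange's theorem, ord_85(39) divides φ(85) = φ(5·17) = (5−1)·(17−1) = 4·16 = 64 = 2^6.
Divisors of 64: 1, 2, 4, 8, 16, 32, 64.
Check 39^d mod 85 for each divisor in increasing order:
39^1 ≡ 39 (mod 85)
39^2 ≡ 76 (mod 85)
39^4 ≡ 81 (mod 85)
39^8 ≡ 16 (mod 85)
39^16 ≡ 1 (mod 85) ✓
Thus |⟨39⟩| = ord(39) = 16.
Index = |(Z/85Z)^×| / |⟨39⟩| = 64 / 16 = 4.

4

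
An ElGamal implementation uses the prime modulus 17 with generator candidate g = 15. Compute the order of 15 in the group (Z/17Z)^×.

The order of 15 must divide φ(17) = 17 − 1 = 16 = 2^4.
Divisors of 16: 1, 2, 4, 8, 16.
Evaluate successive powers at the divisors of 16:
15^1 ≡ 15
15^2 ≡ 4
15^4 ≡ 16
15^8 ≡ 1
Hence ord(15) = 8.

8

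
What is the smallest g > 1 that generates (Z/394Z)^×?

3

φ(394) = φ(2)·φ(197) = 1·196 = 196 = 2^2 · 7^2.
g is a primitive root iff g^(196/q) ≢ 1 (mod 394) for each prime q ∈ {2, 7}.
g = 2: gcd(2, 394) = 2 > 1, not a unit — skip.
g = 3: 3^98 ≡ 393; 3^28 ≡ 233 — none is 1, so 3 is a primitive root.
The smallest primitive root modulo 394 is 3.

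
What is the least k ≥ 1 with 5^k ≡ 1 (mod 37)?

36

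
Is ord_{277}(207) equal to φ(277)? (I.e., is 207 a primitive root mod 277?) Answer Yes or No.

No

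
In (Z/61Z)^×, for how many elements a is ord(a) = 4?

2

φ(61) = 61 − 1 = 60 = 2^2 · 3 · 5.
In a cyclic group of order 60, there are φ(d) elements of order d for each divisor d of 60, and zero for non-divisors.
4 = 2^2 divides 60, and φ(4) = 2.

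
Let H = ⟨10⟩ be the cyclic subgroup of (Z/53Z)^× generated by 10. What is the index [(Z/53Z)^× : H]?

4

Since 10 ∈ (Z/53Z)^×, its order divides φ(53) = 53 − 1 = 52 = 2^2 · 13.
Divisors of 52: 1, 2, 4, 13, 26, 52.
Check 10^d mod 53 for each divisor in increasing order:
10^1 ≡ 10 (mod 53)
10^2 ≡ 47 (mod 53)
10^4 ≡ 36 (mod 53)
10^13 ≡ 1 (mod 53) ✓
So ord_53(10) = 13, hence |⟨10⟩| = 13.
[(Z/53Z)^× : ⟨10⟩] = 52/13 = 4.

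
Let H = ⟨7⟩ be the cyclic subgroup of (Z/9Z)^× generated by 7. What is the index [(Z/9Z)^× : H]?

2

By Lagrange's theorem, ord_9(7) divides φ(9) = φ(3^2) = 3·(3−1) = 6 = 2 · 3.
Divisors of 6: 1, 2, 3, 6.
Evaluate successive powers at the divisors of 6:
7^1 ≡ 7 (mod 9)
7^2 ≡ 4 (mod 9)
7^3 ≡ 1 (mod 9) ✓
The order of 7 is 3, so the subgroup it generates has 3 elements.
[(Z/9Z)^× : ⟨7⟩] = 6/3 = 2.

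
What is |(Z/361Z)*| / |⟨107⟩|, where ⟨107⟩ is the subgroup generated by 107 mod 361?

3

By Lagrange's theorem, ord_361(107) divides φ(361) = φ(19^2) = 19·(19−1) = 342 = 2 · 3^2 · 19.
Divisors of 342: 1, 2, 3, 6, 9, 18, 19, 38, 57, 114, 171, 342.
Check 107^d mod 361 for each divisor in increasing order:
107^1 ≡ 107 (mod 361)
107^2 ≡ 258 (mod 361)
107^3 ≡ 170 (mod 361)
107^6 ≡ 20 (mod 361)
107^9 ≡ 151 (mod 361)
107^18 ≡ 58 (mod 361)
107^19 ≡ 69 (mod 361)
107^38 ≡ 68 (mod 361)
107^57 ≡ 360 (mod 361)
107^114 ≡ 1 (mod 361) ✓
Thus |⟨107⟩| = ord(107) = 114.
The index is φ(361) / ord(107) = 342 / 114 = 3.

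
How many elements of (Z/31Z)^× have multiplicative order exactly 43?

φ(31) = 31 − 1 = 30 = 2 · 3 · 5.
Since (Z/31Z)^× is cyclic of order 30, the number of elements of order d is φ(d) when d | 30 and 0 otherwise.
Here 30 is not a multiple of 43, so there are no elements of order 43.

0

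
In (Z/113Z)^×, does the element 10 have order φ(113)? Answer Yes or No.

φ(113) = 113 − 1 = 112 = 2^4 · 7.
An element g generates (Z/113Z)^× iff g^(112/q) ≢ 1 (mod 113) for each prime q ∈ {2, 7}.
10^56 ≡ 112 (mod 113)  [q = 2: ≢ 1 ✓]
10^16 ≡ 106 (mod 113)  [q = 7: ≢ 1 ✓]
Every test exponent gives a nontrivial residue, hence 10 generates the full group.

Yes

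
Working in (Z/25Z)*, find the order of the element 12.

ord(12) | φ(25) = φ(5^2) = 5·(5−1) = 20 = 2^2 · 5.
Divisors of 20: 1, 2, 4, 5, 10, 20.
Evaluate successive powers at the divisors of 20:
12^1 ≡ 12 (mod 25)
12^2 ≡ 19 (mod 25)
12^4 ≡ 11 (mod 25)
12^5 ≡ 7 (mod 25)
12^10 ≡ 24 (mod 25)
12^20 ≡ 1 (mod 25) ✓
Therefore the multiplicative order of 12 modulo 25 is 20.

20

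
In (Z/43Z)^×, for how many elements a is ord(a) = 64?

φ(43) = 43 − 1 = 42 = 2 · 3 · 7.
(Z/43Z)^× is cyclic (|G| = 42); a cyclic group of order m has exactly φ(d) elements of each order d | m, and none otherwise.
64 does not divide 42, so no element of (Z/43Z)^× has order 64.

0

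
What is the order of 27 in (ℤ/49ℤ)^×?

14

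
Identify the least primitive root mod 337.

10

φ(337) = 337 − 1 = 336 = 2^4 · 3 · 7.
Test candidates g = 2, 3, … against the prime factors q ∈ {2, 3, 7} of φ(337): g is a generator iff g^(336/q) ≢ 1 for every such q.
g = 2: 2^168 ≡ 1 — hits 1, so not a primitive root.
g = 3: 3^168 ≡ 1 — hits 1, so not a primitive root.
g = 4: 4^168 ≡ 1 — hits 1, so not a primitive root.
g = 5: 5^168 ≡ 336; 5^112 ≡ 1 — hits 1, so not a primitive root.
g = 6: 6^168 ≡ 1 — hits 1, so not a primitive root.
g = 7: 7^168 ≡ 1 — hits 1, so not a primitive root.
g = 8: 8^168 ≡ 1 — hits 1, so not a primitive root.
g = 9: 9^168 ≡ 1 — hits 1, so not a primitive root.
g = 10: 10^168 ≡ 336; 10^112 ≡ 128; 10^48 ≡ 175 — none is 1, so 10 is a primitive root.
The smallest primitive root modulo 337 is 10.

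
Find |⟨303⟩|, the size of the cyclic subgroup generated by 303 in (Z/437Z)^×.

Since 303 ∈ (Z/437Z)^×, its order divides φ(437) = φ(19·23) = (19−1)·(23−1) = 18·22 = 396 = 2^2 · 3^2 · 11.
Divisors of 396: 1, 2, 3, 4, 6, 9, 11, 12, 18, 22, 33, 36, 44, 66, 99, 132, 198, 396.
Compute 303^d (mod 437) for the divisors d until we hit 1:
303^1 ≡ 303
303^2 ≡ 39
303^3 ≡ 18
303^4 ≡ 210
303^6 ≡ 324
303^9 ≡ 151
303^11 ≡ 208
303^12 ≡ 96
303^18 ≡ 77
303^22 ≡ 1
Hence ord(303) = 22.

22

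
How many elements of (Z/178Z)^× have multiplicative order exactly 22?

φ(178) = φ(2)·φ(89) = 1·88 = 88 = 2^3 · 11.
Since (Z/178Z)^× is cyclic of order 88, the number of elements of order d is φ(d) when d | 88 and 0 otherwise.
22 = 2 · 11 divides 88, and φ(22) = 10.

10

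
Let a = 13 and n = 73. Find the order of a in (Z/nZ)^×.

Since 13 ∈ (Z/73Z)^×, its order divides φ(73) = 73 − 1 = 72 = 2^3 · 3^2.
Divisors of 72: 1, 2, 3, 4, 6, 8, 9, 12, 18, 24, 36, 72.
Evaluate successive powers at the divisors of 72:
13^1 ≡ 13 (mod 73)
13^2 ≡ 23 (mod 73)
13^3 ≡ 7 (mod 73)
13^4 ≡ 18 (mod 73)
13^6 ≡ 49 (mod 73)
13^8 ≡ 32 (mod 73)
13^9 ≡ 51 (mod 73)
13^12 ≡ 65 (mod 73)
13^18 ≡ 46 (mod 73)
13^24 ≡ 64 (mod 73)
13^36 ≡ 72 (mod 73)
13^72 ≡ 1 (mod 73) ✓
So ord_73(13) = 72.

72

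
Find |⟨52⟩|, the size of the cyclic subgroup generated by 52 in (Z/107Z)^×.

53

By Lagrange's theorem, ord_107(52) divides φ(107) = 107 − 1 = 106 = 2 · 53.
Divisors of 106: 1, 2, 53, 106.
Compute 52^d (mod 107) for the divisors d until we hit 1:
52^1 ≡ 52 (mod 107)
52^2 ≡ 29 (mod 107)
52^53 ≡ 1 (mod 107) ✓
The smallest such exponent is 53, so the order of 52 is 53.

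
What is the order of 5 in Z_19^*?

By Lagrange's theorem, ord_19(5) divides φ(19) = 19 − 1 = 18 = 2 · 3^2.
Divisors of 18: 1, 2, 3, 6, 9, 18.
Evaluate successive powers at the divisors of 18:
5^1 ≡ 5 (mod 19)
5^2 ≡ 6 (mod 19)
5^3 ≡ 11 (mod 19)
5^6 ≡ 7 (mod 19)
5^9 ≡ 1 (mod 19) ✓
So ord_19(5) = 9.

9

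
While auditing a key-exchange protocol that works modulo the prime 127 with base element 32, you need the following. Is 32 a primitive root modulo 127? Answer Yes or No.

φ(127) = 127 − 1 = 126 = 2 · 3^2 · 7.
32 is a primitive root mod 127 iff 32^(φ(127)/q) ≢ 1 for every prime q | φ(127), i.e. q ∈ {2, 3, 7}.
32^63 ≡ 1 (mod 127)  [q = 2: ≡ 1 ✗]
32^42 ≡ 1 (mod 127)  [q = 3: ≡ 1 ✗]
32^18 ≡ 64 (mod 127)  [q = 7: ≢ 1 ✓]
32^63 ≡ 1 shows ord(32) | 63, strictly less than φ(127); not a primitive root.

No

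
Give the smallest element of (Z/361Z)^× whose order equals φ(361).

2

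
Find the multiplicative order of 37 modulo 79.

Since 37 ∈ (Z/79Z)^×, its order divides φ(79) = 79 − 1 = 78 = 2 · 3 · 13.
Divisors of 78: 1, 2, 3, 6, 13, 26, 39, 78.
Evaluate successive powers at the divisors of 78:
37^1 ≡ 37
37^2 ≡ 26
37^3 ≡ 14
37^6 ≡ 38
37^13 ≡ 24
37^26 ≡ 23
37^39 ≡ 78
37^78 ≡ 1
The smallest such exponent is 78, so the order of 37 is 78.

78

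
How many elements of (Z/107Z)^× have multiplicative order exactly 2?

φ(107) = 107 − 1 = 106 = 2 · 53.
In a cyclic group of order 106, there are φ(d) elements of order d for each divisor d of 106, and zero for non-divisors.
2 | 106, and φ(2) = 2 − 1 = 1.

1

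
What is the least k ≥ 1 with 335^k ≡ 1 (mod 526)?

ord(335) | φ(526) = φ(2)·φ(263) = 1·262 = 262 = 2 · 131.
Divisors of 262: 1, 2, 131, 262.
Compute 335^d (mod 526) for the divisors d until we hit 1:
335^1 ≡ 335
335^2 ≡ 187
335^131 ≡ 1
Therefore the multiplicative order of 335 modulo 526 is 131.

131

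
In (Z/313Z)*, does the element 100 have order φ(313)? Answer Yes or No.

No

φ(313) = 313 − 1 = 312 = 2^3 · 3 · 13.
An element g generates (Z/313Z)^× iff g^(312/q) ≢ 1 (mod 313) for each prime q ∈ {2, 3, 13}.
100^156 ≡ 1 (mod 313)  [q = 2: ≡ 1 ✗]
100^104 ≡ 98 (mod 313)  [q = 3: ≢ 1 ✓]
100^24 ≡ 280 (mod 313)  [q = 13: ≢ 1 ✓]
The check at q = 2 fails, so 100 generates a proper subgroup.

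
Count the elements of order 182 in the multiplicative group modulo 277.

0

φ(277) = 277 − 1 = 276 = 2^2 · 3 · 23.
Since (Z/277Z)^× is cyclic of order 276, the number of elements of order d is φ(d) when d | 276 and 0 otherwise.
182 does not divide 276, so no element of (Z/277Z)^× has order 182.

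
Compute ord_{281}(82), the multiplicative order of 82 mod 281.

ord(82) | φ(281) = 281 − 1 = 280 = 2^3 · 5 · 7.
Divisors of 280: 1, 2, 4, 5, 7, 8, 10, 14, 20, 28, 35, 40, 56, 70, 140, 280.
Check 82^d mod 281 for each divisor in increasing order:
82^1 ≡ 82
82^2 ≡ 261
82^4 ≡ 119
82^5 ≡ 204
82^7 ≡ 135
82^8 ≡ 111
82^10 ≡ 28
82^14 ≡ 241
82^20 ≡ 222
82^28 ≡ 195
82^35 ≡ 192
82^40 ≡ 109
82^56 ≡ 90
82^70 ≡ 53
82^140 ≡ 280
82^280 ≡ 1
The smallest such exponent is 280, so the order of 82 is 280.

280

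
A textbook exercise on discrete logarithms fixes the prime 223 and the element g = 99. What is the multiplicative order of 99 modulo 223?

222

ord(99) | φ(223) = 223 − 1 = 222 = 2 · 3 · 37.
Divisors of 222: 1, 2, 3, 6, 37, 74, 111, 222.
Evaluate successive powers at the divisors of 222:
99^1 ≡ 99
99^2 ≡ 212
99^3 ≡ 26
99^6 ≡ 7
99^37 ≡ 184
99^74 ≡ 183
99^111 ≡ 222
99^222 ≡ 1
The smallest such exponent is 222, so the order of 99 is 222.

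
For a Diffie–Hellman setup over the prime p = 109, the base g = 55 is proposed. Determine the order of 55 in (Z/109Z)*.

By Lagrange's theorem, ord_109(55) divides φ(109) = 109 − 1 = 108 = 2^2 · 3^3.
Divisors of 108: 1, 2, 3, 4, 6, 9, 12, 18, 27, 36, 54, 108.
Check 55^d mod 109 for each divisor in increasing order:
55^1 ≡ 55 (mod 109)
55^2 ≡ 82 (mod 109)
55^3 ≡ 41 (mod 109)
55^4 ≡ 75 (mod 109)
55^6 ≡ 46 (mod 109)
55^9 ≡ 33 (mod 109)
55^12 ≡ 45 (mod 109)
55^18 ≡ 108 (mod 109)
55^27 ≡ 76 (mod 109)
55^36 ≡ 1 (mod 109) ✓
Therefore the multiplicative order of 55 modulo 109 is 36.

36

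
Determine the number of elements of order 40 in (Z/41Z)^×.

16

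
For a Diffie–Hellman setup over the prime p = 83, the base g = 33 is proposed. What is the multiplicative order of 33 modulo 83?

41

The order of 33 must divide φ(83) = 83 − 1 = 82 = 2 · 41.
Divisors of 82: 1, 2, 41, 82.
Compute 33^d (mod 83) for the divisors d until we hit 1:
33^1 ≡ 33
33^2 ≡ 10
33^41 ≡ 1
So ord_83(33) = 41.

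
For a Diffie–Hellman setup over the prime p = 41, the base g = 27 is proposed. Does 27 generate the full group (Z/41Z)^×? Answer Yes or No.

No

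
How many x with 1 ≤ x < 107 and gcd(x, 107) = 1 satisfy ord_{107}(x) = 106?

φ(107) = 107 − 1 = 106 = 2 · 53.
Since (Z/107Z)^× is cyclic of order 106, the number of elements of order d is φ(d) when d | 106 and 0 otherwise.
106 = 2 · 53 divides 106, and φ(106) = 52.

52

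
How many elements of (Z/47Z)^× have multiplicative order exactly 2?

φ(47) = 47 − 1 = 46 = 2 · 23.
(Z/47Z)^× is cyclic (|G| = 46); a cyclic group of order m has exactly φ(d) elements of each order d | m, and none otherwise.
2 | 46, and φ(2) = 2 − 1 = 1.

1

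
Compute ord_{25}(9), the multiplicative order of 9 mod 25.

10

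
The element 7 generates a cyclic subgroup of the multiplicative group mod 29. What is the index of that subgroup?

The order of 7 must divide φ(29) = 29 − 1 = 28 = 2^2 · 7.
Divisors of 28: 1, 2, 4, 7, 14, 28.
Check 7^d mod 29 for each divisor in increasing order:
7^1 ≡ 7
7^2 ≡ 20
7^4 ≡ 23
7^7 ≡ 1
So ord_29(7) = 7, hence |⟨7⟩| = 7.
The index is φ(29) / ord(7) = 28 / 7 = 4.

4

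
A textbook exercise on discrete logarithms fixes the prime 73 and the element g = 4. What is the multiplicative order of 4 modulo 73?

ord(4) | φ(73) = 73 − 1 = 72 = 2^3 · 3^2.
Divisors of 72: 1, 2, 3, 4, 6, 8, 9, 12, 18, 24, 36, 72.
Evaluate successive powers at the divisors of 72:
4^1 ≡ 4
4^2 ≡ 16
4^3 ≡ 64
4^4 ≡ 37
4^6 ≡ 8
4^8 ≡ 55
4^9 ≡ 1
So ord_73(4) = 9.

9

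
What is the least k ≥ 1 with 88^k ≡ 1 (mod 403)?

6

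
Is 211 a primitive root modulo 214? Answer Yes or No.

Yes

φ(214) = φ(2)·φ(107) = 1·106 = 106 = 2 · 53.
It suffices to check that the order of 211 is not a proper divisor of 106: compute 211^(106/q) for q ∈ {2, 53}.
211^53 ≡ 213 (mod 214)  [q = 2: ≢ 1 ✓]
211^2 ≡ 9 (mod 214)  [q = 53: ≢ 1 ✓]
None equal 1, so ord_214(211) = 106: 211 is a primitive root.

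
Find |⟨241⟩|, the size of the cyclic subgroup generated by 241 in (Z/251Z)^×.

25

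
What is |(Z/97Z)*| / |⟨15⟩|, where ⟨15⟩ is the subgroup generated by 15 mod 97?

1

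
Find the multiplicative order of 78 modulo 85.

Since 78 ∈ (Z/85Z)^×, its order divides φ(85) = φ(5·17) = (5−1)·(17−1) = 4·16 = 64 = 2^6.
Divisors of 64: 1, 2, 4, 8, 16, 32, 64.
Compute 78^d (mod 85) for the divisors d until we hit 1:
78^1 ≡ 78 (mod 85)
78^2 ≡ 49 (mod 85)
78^4 ≡ 21 (mod 85)
78^8 ≡ 16 (mod 85)
78^16 ≡ 1 (mod 85) ✓
The smallest such exponent is 16, so the order of 78 is 16.

16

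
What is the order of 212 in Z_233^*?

Since 212 ∈ (Z/233Z)^×, its order divides φ(233) = 233 − 1 = 232 = 2^3 · 29.
Divisors of 232: 1, 2, 4, 8, 29, 58, 116, 232.
Evaluate successive powers at the divisors of 232:
212^1 ≡ 212
212^2 ≡ 208
212^4 ≡ 159
212^8 ≡ 117
212^29 ≡ 136
212^58 ≡ 89
212^116 ≡ 232
212^232 ≡ 1
Therefore the multiplicative order of 212 modulo 233 is 232.

232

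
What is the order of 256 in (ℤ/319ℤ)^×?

35

The order of 256 must divide φ(319) = φ(11·29) = (11−1)·(29−1) = 10·28 = 280 = 2^3 · 5 · 7.
Divisors of 280: 1, 2, 4, 5, 7, 8, 10, 14, 20, 28, 35, 40, 56, 70, 140, 280.
Test each divisor d:
256^1 ≡ 256
256^2 ≡ 141
256^4 ≡ 103
256^5 ≡ 210
256^7 ≡ 262
256^8 ≡ 82
256^10 ≡ 78
256^14 ≡ 59
256^20 ≡ 23
256^28 ≡ 291
256^35 ≡ 1
Therefore the multiplicative order of 256 modulo 319 is 35.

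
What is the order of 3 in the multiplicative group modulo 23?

11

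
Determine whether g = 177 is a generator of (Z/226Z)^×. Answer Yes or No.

No

φ(226) = φ(2)·φ(113) = 1·112 = 112 = 2^4 · 7.
Test 177^(112/q) mod 226 for each prime factor q of 112:
177^56 ≡ 1 (mod 226)  [q = 2: ≡ 1 ✗]
177^16 ≡ 141 (mod 226)  [q = 7: ≢ 1 ✓]
Since 177^56 ≡ 1, the order of 177 divides 56 < 112, so 177 is not a primitive root.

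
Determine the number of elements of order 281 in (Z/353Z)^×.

φ(353) = 353 − 1 = 352 = 2^5 · 11.
In a cyclic group of order 352, there are φ(d) elements of order d for each divisor d of 352, and zero for non-divisors.
Here 352 is not a multiple of 281, so there are no elements of order 281.

0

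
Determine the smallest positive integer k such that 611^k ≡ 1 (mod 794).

ord(611) | φ(794) = φ(2)·φ(397) = 1·396 = 396 = 2^2 · 3^2 · 11.
Divisors of 396: 1, 2, 3, 4, 6, 9, 11, 12, 18, 22, 33, 36, 44, 66, 99, 132, 198, 396.
Check 611^d mod 794 for each divisor in increasing order:
611^1 ≡ 611 (mod 794)
611^2 ≡ 141 (mod 794)
611^3 ≡ 399 (mod 794)
611^4 ≡ 31 (mod 794)
611^6 ≡ 401 (mod 794)
611^9 ≡ 405 (mod 794)
611^11 ≡ 731 (mod 794)
611^12 ≡ 413 (mod 794)
611^18 ≡ 461 (mod 794)
611^22 ≡ 793 (mod 794)
611^33 ≡ 63 (mod 794)
611^36 ≡ 523 (mod 794)
611^44 ≡ 1 (mod 794) ✓
So ord_794(611) = 44.

44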